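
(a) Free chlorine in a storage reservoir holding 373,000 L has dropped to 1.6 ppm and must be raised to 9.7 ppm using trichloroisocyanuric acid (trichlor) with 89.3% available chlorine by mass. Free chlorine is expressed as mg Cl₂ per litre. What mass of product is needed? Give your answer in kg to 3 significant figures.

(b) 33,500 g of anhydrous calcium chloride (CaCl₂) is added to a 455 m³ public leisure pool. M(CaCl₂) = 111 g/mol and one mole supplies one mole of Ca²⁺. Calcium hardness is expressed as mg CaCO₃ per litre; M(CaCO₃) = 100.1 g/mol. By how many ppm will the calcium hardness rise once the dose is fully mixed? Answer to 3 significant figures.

(a) Chlorine deficit: 9.7 − 1.6 = 8.1 ppm = 8.1 mg/L as Cl₂.
(a) Cl₂ equivalent needed: 8.1 mg/L × 373,000 L = 3,021,000 mg = 3021 g.
(a) Product at 89.3% available chlorine: 3021 / 0.893 = 3383 g.

(b) Volume: 455 m³ = 455,000 L.
(b) Moles of Ca²⁺: 33,500 g ÷ 111 g/mol = 301.8 mol.
(b) As CaCO₃: 301.8 mol × 100.1 g/mol = 30,210 g.
(b) Rise: 30,210 g / 455,000 L × 1000 = 66.4 mg/L.

(a) 3.38 kg; (b) 66.4 ppm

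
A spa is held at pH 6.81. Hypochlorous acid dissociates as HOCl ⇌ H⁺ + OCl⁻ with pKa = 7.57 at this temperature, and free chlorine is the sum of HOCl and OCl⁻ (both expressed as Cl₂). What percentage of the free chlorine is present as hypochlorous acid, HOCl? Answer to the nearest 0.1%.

85.2%

[OCl⁻]/[HOCl] = 10^(pH − pKa) = 10^(6.81 − 7.57) = 10^-0.76 = 0.1738.
Fraction as HOCl = 1 / (1 + 0.1738) = 0.8519.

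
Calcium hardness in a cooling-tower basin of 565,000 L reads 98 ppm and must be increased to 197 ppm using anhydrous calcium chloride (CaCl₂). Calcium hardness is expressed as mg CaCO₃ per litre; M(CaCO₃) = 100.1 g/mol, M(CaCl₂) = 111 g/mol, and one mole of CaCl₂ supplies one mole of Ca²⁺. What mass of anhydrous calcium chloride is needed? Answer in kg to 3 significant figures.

62.0 kg

Hardness to add: (197 − 98) = 99 mg/L as CaCO₃ × 565,000 L = 55,940 g as CaCO₃.
Moles of Ca²⁺ (1 mol Ca²⁺ ≡ 1 mol CaCO₃): 55,940 / 100.1 g/mol = 558.8 mol.
Mass of CaCl₂: 558.8 × 111 = 62,030 g.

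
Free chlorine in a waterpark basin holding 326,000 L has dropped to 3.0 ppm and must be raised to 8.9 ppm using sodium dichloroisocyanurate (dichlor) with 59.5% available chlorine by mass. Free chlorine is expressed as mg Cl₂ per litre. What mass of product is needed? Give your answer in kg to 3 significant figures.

3.23 kg

Chlorine deficit: 8.9 − 3.0 = 5.9 ppm = 5.9 mg/L as Cl₂.
Cl₂ equivalent needed: 5.9 mg/L × 326,000 L = 1,923,000 mg = 1923 g.
Product at 59.5% available chlorine: 1923 / 0.595 = 3233 g.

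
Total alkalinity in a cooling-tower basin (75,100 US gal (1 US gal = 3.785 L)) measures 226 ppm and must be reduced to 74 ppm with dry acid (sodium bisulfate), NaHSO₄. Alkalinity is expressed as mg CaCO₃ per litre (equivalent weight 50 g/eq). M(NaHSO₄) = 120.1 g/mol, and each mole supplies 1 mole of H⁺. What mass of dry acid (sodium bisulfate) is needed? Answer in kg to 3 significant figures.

104 kg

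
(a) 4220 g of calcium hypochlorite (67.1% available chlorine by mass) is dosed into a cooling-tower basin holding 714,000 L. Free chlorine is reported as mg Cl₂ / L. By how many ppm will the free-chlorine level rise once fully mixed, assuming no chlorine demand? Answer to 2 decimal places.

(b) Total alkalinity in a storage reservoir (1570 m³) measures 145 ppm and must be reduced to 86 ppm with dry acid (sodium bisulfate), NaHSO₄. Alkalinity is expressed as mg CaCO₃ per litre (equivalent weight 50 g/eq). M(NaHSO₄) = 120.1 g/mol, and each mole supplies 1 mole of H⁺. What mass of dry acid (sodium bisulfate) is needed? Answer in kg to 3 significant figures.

(a) Available chlorine delivered: 4220 g × 0.671 = 2832 g as Cl₂.
(a) Concentration rise: 2832 g / 714,000 L = 3.966 mg/L = 3.97 ppm.

(b) Volume: 1570 m³ = 1,570,000 L.
(b) Alkalinity to neutralize: (145 − 86) = 59 mg/L as CaCO₃ × 1,570,000 L = 92,630 g as CaCO₃.
(b) Equivalents of H⁺ required: 92,630 ÷ 50 g/eq = 1853 eq = 1853 mol NaHSO₄.
(b) Mass of NaHSO₄: 1853 × 120.1 = 222,500 g.

(a) 3.97 ppm; (b) 222 kg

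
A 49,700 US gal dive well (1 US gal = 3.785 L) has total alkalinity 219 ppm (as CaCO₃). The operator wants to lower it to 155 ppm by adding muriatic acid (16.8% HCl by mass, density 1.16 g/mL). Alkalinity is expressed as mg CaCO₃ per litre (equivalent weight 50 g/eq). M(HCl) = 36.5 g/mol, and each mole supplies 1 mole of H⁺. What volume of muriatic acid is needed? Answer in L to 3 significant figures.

45.1 L

Volume: 49,700 US gal × 3.785 L/gal = 188,114 L.
Alkalinity to neutralize: (219 − 155) = 64 mg/L as CaCO₃ × 188,114 L = 12,040 g as CaCO₃.
Equivalents of H⁺ required: 12,040 ÷ 50 g/eq = 240.8 eq = 240.8 mol HCl.
Mass of HCl: 240.8 × 36.5 = 8789 g.
Mass of 16.8% solution: 8789 / 0.168 = 52,310 g.
Volume: 52,310 g ÷ 1.16 g/mL = 45,100 mL.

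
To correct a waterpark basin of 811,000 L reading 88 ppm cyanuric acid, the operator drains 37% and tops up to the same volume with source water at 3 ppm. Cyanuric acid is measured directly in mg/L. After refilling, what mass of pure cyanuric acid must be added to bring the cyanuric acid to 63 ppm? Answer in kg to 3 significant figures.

5.23 kg

After draining 37% and refilling: 88 × 0.63 + 3 × 0.37 = 56.55 ppm.
Deficit to target: 63 − 56.55 = 6.45 mg/L.
Mass: 6.45 mg/L × 811,000 L = 5231 g cyanuric acid.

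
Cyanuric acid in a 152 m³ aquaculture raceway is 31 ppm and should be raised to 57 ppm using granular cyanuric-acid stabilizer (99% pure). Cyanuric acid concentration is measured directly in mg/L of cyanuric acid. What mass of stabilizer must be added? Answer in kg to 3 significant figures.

3.99 kg

Volume: 152 m³ = 152,000 L.
CYA to add: (57 − 31) = 26 mg/L × 152,000 L = 3952 g cyanuric acid.
At 99% purity: 3952 / 0.99 = 3992 g product.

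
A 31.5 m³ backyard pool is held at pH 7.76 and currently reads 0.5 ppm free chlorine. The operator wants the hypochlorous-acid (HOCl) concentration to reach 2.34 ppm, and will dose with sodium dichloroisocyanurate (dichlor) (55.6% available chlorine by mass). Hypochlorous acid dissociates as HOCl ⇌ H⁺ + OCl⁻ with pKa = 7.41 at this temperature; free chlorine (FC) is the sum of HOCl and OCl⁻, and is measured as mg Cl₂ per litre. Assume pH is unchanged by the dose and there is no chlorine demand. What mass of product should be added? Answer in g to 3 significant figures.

Volume: 31.5 m³ = 31,500 L.
[OCl⁻]/[HOCl] = 10^(pH − pKa) = 10^(7.76 − 7.41) = 2.239; fraction as HOCl = 1/(1 + 2.239) = 0.3088.
Free chlorine required for 2.34 ppm HOCl: 2.34 / 0.3088 = 7.579 ppm.
FC to add: 7.579 − 0.5 = 7.079 mg/L as Cl₂.
Cl₂ equivalent: 7.079 mg/L × 31,500 L = 223 g.
Product at 55.6% available Cl: 223 / 0.556 = 401 g.

401 g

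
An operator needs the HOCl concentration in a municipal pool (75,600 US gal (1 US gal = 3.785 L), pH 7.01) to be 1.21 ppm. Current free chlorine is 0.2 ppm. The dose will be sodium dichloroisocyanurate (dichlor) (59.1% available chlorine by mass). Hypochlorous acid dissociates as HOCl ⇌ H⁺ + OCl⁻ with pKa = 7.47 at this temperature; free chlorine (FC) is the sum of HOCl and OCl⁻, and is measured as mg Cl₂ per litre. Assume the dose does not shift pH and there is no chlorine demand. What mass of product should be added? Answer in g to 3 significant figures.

692 g

Volume: 75,600 US gal × 3.785 L/gal = 286,146 L.
[OCl⁻]/[HOCl] = 10^(pH − pKa) = 10^(7.01 − 7.47) = 0.3467; fraction as HOCl = 1/(1 + 0.3467) = 0.7425.
Free chlorine required for 1.21 ppm HOCl: 1.21 / 0.7425 = 1.63 ppm.
FC to add: 1.63 − 0.2 = 1.43 mg/L as Cl₂.
Cl₂ equivalent: 1.43 mg/L × 286,146 L = 409.1 g.
Product at 59.1% available Cl: 409.1 / 0.591 = 692.1 g.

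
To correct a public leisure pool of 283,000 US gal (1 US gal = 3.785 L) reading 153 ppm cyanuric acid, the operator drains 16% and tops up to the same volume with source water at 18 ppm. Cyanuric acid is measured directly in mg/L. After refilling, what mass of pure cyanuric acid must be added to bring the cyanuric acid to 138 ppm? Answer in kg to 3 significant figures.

7.07 kg

Volume: 283,000 US gal × 3.785 L/gal = 1,071,155 L.
After draining 16% and refilling: 153 × 0.84 + 18 × 0.16 = 131.4 ppm.
Deficit to target: 138 − 131.4 = 6.6 mg/L.
Mass: 6.6 mg/L × 1,071,155 L = 7070 g cyanuric acid.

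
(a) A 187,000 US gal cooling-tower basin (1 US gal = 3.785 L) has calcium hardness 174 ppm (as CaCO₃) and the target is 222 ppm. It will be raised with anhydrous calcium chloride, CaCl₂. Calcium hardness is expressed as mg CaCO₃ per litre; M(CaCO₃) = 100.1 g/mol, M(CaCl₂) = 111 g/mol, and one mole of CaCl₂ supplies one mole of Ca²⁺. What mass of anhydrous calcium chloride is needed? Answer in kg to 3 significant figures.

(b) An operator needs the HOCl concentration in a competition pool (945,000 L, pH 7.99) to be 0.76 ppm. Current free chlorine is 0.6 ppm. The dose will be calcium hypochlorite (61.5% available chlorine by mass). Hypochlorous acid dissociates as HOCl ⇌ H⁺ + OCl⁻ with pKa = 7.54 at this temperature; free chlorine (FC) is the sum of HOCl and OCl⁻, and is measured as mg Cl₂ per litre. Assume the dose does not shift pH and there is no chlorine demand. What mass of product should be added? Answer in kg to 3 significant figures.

(a) 37.7 kg; (b) 3.54 kg

(a) Volume: 187,000 US gal × 3.785 L/gal = 707,795 L.
(a) Hardness to add: (222 − 174) = 48 mg/L as CaCO₃ × 707,795 L = 33,970 g as CaCO₃.
(a) Moles of Ca²⁺ (1 mol Ca²⁺ ≡ 1 mol CaCO₃): 33,970 / 100.1 g/mol = 339.4 mol.
(a) Mass of CaCl₂: 339.4 × 111 = 37,670 g.

(b) [OCl⁻]/[HOCl] = 10^(pH − pKa) = 10^(7.99 − 7.54) = 2.818; fraction as HOCl = 1/(1 + 2.818) = 0.2619.
(b) Free chlorine required for 0.76 ppm HOCl: 0.76 / 0.2619 = 2.902 ppm.
(b) FC to add: 2.902 − 0.6 = 2.302 mg/L as Cl₂.
(b) Cl₂ equivalent: 2.302 mg/L × 945,000 L = 2175 g.
(b) Product at 61.5% available Cl: 2175 / 0.615 = 3537 g.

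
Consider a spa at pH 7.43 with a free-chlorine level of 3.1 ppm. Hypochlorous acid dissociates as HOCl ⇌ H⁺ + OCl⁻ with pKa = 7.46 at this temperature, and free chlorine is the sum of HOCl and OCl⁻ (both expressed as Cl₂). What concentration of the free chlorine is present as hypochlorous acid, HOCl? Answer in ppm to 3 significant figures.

[OCl⁻]/[HOCl] = 10^(pH − pKa) = 10^(7.43 − 7.46) = 10^-0.03 = 0.9333.
Fraction as HOCl = 1 / (1 + 0.9333) = 0.5173.
HOCl = 0.5173 × 3.1 ppm = 1.604 ppm.

1.60 ppm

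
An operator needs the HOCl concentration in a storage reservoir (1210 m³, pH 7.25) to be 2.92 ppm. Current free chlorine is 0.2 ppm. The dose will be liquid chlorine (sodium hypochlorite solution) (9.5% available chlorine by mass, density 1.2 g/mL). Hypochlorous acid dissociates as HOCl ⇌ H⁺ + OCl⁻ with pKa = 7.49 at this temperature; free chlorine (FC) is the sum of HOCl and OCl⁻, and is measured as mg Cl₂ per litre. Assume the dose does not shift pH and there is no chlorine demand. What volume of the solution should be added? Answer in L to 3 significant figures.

Volume: 1210 m³ = 1,210,000 L.
[OCl⁻]/[HOCl] = 10^(pH − pKa) = 10^(7.25 − 7.49) = 0.5754; fraction as HOCl = 1/(1 + 0.5754) = 0.6347.
Free chlorine required for 2.92 ppm HOCl: 2.92 / 0.6347 = 4.6 ppm.
FC to add: 4.6 − 0.2 = 4.4 mg/L as Cl₂.
Cl₂ equivalent: 4.4 mg/L × 1,210,000 L = 5324 g.
Product at 9.5% available Cl: 5324 / 0.095 = 56,050 g.
Volume: 56,050 g ÷ 1.2 g/mL = 46,700 mL.

46.7 L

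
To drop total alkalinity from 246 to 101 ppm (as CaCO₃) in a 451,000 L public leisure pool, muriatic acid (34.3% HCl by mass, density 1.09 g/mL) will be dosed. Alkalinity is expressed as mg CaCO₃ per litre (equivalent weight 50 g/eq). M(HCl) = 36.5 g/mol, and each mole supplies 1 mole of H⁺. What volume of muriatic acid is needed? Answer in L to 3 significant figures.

Alkalinity to neutralize: (246 − 101) = 145 mg/L as CaCO₃ × 451,000 L = 65,400 g as CaCO₃.
Equivalents of H⁺ required: 65,400 ÷ 50 g/eq = 1308 eq = 1308 mol HCl.
Mass of HCl: 1308 × 36.5 = 47,740 g.
Mass of 34.3% solution: 47,740 / 0.343 = 139,200 g.
Volume: 139,200 g ÷ 1.09 g/mL = 127,700 mL.

128 L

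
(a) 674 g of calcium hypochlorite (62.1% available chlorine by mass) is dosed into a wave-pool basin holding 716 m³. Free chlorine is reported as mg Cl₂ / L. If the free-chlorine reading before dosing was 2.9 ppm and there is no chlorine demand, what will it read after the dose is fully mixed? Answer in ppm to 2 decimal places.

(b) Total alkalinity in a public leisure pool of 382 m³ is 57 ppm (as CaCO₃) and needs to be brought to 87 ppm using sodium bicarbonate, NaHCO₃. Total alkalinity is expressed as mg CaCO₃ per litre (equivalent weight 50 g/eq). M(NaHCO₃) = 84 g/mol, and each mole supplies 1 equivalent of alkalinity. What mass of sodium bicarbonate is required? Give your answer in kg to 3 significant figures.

(a) Volume: 716 m³ = 716,000 L.
(a) Available chlorine delivered: 674 g × 0.621 = 418.6 g as Cl₂.
(a) Concentration rise: 418.6 g / 716,000 L = 0.5846 mg/L = 0.58 ppm.
(a) Final FC: 2.9 + 0.58 = 3.48 ppm.

(b) Volume: 382 m³ = 382,000 L.
(b) Alkalinity to add: (87 − 57) = 30 mg/L as CaCO₃ × 382,000 L = 11,460 g as CaCO₃.
(b) Equivalents: 11,460 g ÷ 50 g/eq = 229.2 eq.
(b) NaHCO₃ supplies 1 eq per mole → 229.2 mol.
(b) Mass: 229.2 mol × 84 g/mol = 19,250 g.

(a) 3.48 ppm; (b) 19.3 kg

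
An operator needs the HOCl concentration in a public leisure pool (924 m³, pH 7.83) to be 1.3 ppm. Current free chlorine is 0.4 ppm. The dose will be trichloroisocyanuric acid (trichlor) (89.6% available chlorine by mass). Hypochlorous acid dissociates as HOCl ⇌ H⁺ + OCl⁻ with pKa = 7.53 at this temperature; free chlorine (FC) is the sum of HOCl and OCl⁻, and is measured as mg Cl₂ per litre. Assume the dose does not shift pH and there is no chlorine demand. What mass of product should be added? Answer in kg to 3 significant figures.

Volume: 924 m³ = 924,000 L.
[OCl⁻]/[HOCl] = 10^(pH − pKa) = 10^(7.83 − 7.53) = 1.995; fraction as HOCl = 1/(1 + 1.995) = 0.3339.
Free chlorine required for 1.3 ppm HOCl: 1.3 / 0.3339 = 3.894 ppm.
FC to add: 3.894 − 0.4 = 3.494 mg/L as Cl₂.
Cl₂ equivalent: 3.494 mg/L × 924,000 L = 3228 g.
Product at 89.6% available Cl: 3228 / 0.896 = 3603 g.

3.60 kg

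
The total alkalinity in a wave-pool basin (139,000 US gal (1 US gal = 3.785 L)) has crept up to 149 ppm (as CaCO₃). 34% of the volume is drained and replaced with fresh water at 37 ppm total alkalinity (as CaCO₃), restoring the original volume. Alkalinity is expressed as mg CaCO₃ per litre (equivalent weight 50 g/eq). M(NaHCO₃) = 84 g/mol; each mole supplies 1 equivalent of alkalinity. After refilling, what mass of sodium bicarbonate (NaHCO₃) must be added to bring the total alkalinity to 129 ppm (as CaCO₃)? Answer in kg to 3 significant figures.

Volume: 139,000 US gal × 3.785 L/gal = 526,115 L.
After draining 34% and refilling: 149 × 0.66 + 37 × 0.34 = 110.92 ppm.
Deficit to target: 129 − 110.92 = 18.08 mg/L.
As CaCO₃: 18.08 mg/L × 526,115 L = 9512 g; ÷ 50 g/eq ÷ 1 = 190.2 mol NaHCO₃.
Mass: 190.2 × 84 = 15,980 g.

16.0 kg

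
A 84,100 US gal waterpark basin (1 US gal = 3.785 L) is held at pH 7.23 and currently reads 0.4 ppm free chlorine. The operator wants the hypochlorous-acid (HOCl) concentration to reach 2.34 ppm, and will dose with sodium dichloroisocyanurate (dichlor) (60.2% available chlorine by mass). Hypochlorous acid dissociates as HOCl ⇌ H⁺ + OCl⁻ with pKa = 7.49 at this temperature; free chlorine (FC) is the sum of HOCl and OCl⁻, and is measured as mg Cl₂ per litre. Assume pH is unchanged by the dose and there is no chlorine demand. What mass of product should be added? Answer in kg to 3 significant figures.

Volume: 84,100 US gal × 3.785 L/gal = 318,318 L.
[OCl⁻]/[HOCl] = 10^(pH − pKa) = 10^(7.23 − 7.49) = 0.5495; fraction as HOCl = 1/(1 + 0.5495) = 0.6454.
Free chlorine required for 2.34 ppm HOCl: 2.34 / 0.6454 = 3.626 ppm.
FC to add: 3.626 − 0.4 = 3.226 mg/L as Cl₂.
Cl₂ equivalent: 3.226 mg/L × 318,318 L = 1027 g.
Product at 60.2% available Cl: 1027 / 0.602 = 1706 g.

1.71 kg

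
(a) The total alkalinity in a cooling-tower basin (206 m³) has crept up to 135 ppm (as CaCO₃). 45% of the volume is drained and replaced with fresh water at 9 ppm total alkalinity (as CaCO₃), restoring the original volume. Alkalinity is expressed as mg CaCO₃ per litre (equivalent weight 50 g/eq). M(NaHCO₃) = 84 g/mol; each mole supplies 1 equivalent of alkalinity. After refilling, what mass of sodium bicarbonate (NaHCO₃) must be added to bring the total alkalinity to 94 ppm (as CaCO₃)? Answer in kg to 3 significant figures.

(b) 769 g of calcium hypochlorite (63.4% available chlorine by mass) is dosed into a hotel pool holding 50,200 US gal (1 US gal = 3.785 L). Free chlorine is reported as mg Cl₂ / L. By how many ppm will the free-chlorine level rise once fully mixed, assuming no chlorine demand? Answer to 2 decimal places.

(a) Volume: 206 m³ = 206,000 L.
(a) After draining 45% and refilling: 135 × 0.55 + 9 × 0.45 = 78.3 ppm.
(a) Deficit to target: 94 − 78.3 = 15.7 mg/L.
(a) As CaCO₃: 15.7 mg/L × 206,000 L = 3234 g; ÷ 50 g/eq ÷ 1 = 64.68 mol NaHCO₃.
(a) Mass: 64.68 × 84 = 5433 g.

(b) Volume: 50,200 US gal × 3.785 L/gal = 190,007 L.
(b) Available chlorine delivered: 769 g × 0.634 = 487.5 g as Cl₂.
(b) Concentration rise: 487.5 g / 190,007 L = 2.566 mg/L = 2.57 ppm.

(a) 5.43 kg; (b) 2.57 ppm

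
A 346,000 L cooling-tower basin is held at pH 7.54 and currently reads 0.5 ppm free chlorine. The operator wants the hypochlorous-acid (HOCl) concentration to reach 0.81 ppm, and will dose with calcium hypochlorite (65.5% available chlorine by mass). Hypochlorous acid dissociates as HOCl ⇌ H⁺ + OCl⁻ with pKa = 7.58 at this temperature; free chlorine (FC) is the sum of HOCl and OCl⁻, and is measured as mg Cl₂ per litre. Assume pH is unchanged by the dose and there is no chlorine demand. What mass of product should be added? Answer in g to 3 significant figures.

554 g

[OCl⁻]/[HOCl] = 10^(pH − pKa) = 10^(7.54 − 7.58) = 0.912; fraction as HOCl = 1/(1 + 0.912) = 0.523.
Free chlorine required for 0.81 ppm HOCl: 0.81 / 0.523 = 1.549 ppm.
FC to add: 1.549 − 0.5 = 1.049 mg/L as Cl₂.
Cl₂ equivalent: 1.049 mg/L × 346,000 L = 362.9 g.
Product at 65.5% available Cl: 362.9 / 0.655 = 554 g.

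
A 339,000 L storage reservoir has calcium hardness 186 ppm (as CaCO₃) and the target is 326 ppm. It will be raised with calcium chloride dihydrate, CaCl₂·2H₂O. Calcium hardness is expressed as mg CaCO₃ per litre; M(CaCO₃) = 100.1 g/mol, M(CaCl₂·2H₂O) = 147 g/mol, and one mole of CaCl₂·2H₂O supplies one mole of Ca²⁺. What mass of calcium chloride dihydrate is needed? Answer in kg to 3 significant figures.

Hardness to add: (326 − 186) = 140 mg/L as CaCO₃ × 339,000 L = 47,460 g as CaCO₃.
Moles of Ca²⁺ (1 mol Ca²⁺ ≡ 1 mol CaCO₃): 47,460 / 100.1 g/mol = 474.1 mol.
Mass of CaCl₂·2H₂O: 474.1 × 147 = 69,700 g.

69.7 kg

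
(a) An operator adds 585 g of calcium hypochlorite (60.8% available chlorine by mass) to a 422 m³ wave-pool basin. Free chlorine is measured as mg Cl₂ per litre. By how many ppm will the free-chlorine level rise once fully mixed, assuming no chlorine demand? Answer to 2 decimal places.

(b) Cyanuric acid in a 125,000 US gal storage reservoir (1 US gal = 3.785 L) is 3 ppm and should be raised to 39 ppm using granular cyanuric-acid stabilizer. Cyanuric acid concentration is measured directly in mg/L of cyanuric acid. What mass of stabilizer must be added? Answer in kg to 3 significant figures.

(a) Volume: 422 m³ = 422,000 L.
(a) Available chlorine delivered: 585 g × 0.608 = 355.7 g as Cl₂.
(a) Concentration rise: 355.7 g / 422,000 L = 0.8428 mg/L = 0.84 ppm.

(b) Volume: 125,000 US gal × 3.785 L/gal = 473,125 L.
(b) CYA to add: (39 − 3) = 36 mg/L × 473,125 L = 17,030 g cyanuric acid.

(a) 0.84 ppm; (b) 17.0 kg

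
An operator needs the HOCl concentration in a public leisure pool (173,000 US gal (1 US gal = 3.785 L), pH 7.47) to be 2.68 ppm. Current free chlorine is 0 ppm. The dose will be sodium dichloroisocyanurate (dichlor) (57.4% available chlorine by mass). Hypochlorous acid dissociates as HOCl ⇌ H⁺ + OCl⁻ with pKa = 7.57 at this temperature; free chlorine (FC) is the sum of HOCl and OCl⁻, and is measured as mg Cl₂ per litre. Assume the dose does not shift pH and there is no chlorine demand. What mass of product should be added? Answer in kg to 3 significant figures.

5.49 kg

Volume: 173,000 US gal × 3.785 L/gal = 654,805 L.
[OCl⁻]/[HOCl] = 10^(pH − pKa) = 10^(7.47 − 7.57) = 0.7943; fraction as HOCl = 1/(1 + 0.7943) = 0.5573.
Free chlorine required for 2.68 ppm HOCl: 2.68 / 0.5573 = 4.809 ppm.
FC to add: 4.809 − 0 = 4.809 mg/L as Cl₂.
Cl₂ equivalent: 4.809 mg/L × 654,805 L = 3149 g.
Product at 57.4% available Cl: 3149 / 0.574 = 5486 g.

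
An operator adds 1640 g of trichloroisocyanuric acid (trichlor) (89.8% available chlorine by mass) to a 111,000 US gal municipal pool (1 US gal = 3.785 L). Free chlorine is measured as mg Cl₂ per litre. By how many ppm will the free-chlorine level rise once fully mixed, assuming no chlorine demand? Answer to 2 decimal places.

Volume: 111,000 US gal × 3.785 L/gal = 420,135 L.
Available chlorine delivered: 1640 g × 0.898 = 1473 g as Cl₂.
Concentration rise: 1473 g / 420,135 L = 3.505 mg/L = 3.51 ppm.

3.51 ppm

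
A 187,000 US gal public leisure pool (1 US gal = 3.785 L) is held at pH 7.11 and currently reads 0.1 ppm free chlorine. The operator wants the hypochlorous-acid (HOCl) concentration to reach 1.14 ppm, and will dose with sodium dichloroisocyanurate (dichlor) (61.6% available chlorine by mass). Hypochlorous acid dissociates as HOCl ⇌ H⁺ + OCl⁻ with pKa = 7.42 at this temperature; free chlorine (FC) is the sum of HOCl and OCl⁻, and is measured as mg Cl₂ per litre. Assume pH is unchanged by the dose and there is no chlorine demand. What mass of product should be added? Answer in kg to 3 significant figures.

Volume: 187,000 US gal × 3.785 L/gal = 707,795 L.
[OCl⁻]/[HOCl] = 10^(pH − pKa) = 10^(7.11 − 7.42) = 0.4898; fraction as HOCl = 1/(1 + 0.4898) = 0.6712.
Free chlorine required for 1.14 ppm HOCl: 1.14 / 0.6712 = 1.698 ppm.
FC to add: 1.698 − 0.1 = 1.598 mg/L as Cl₂.
Cl₂ equivalent: 1.598 mg/L × 707,795 L = 1131 g.
Product at 61.6% available Cl: 1131 / 0.616 = 1837 g.

1.84 kg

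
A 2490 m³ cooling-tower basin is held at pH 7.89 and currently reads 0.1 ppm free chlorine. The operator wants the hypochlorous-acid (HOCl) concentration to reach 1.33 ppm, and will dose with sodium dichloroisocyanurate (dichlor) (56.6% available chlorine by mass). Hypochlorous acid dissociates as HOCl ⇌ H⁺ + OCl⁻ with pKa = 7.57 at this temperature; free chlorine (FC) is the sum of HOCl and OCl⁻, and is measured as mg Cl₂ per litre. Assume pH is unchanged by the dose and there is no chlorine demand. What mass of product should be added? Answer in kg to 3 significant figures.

17.6 kg

Volume: 2490 m³ = 2,490,000 L.
[OCl⁻]/[HOCl] = 10^(pH − pKa) = 10^(7.89 − 7.57) = 2.089; fraction as HOCl = 1/(1 + 2.089) = 0.3237.
Free chlorine required for 1.33 ppm HOCl: 1.33 / 0.3237 = 4.109 ppm.
FC to add: 4.109 − 0.1 = 4.009 mg/L as Cl₂.
Cl₂ equivalent: 4.009 mg/L × 2,490,000 L = 9982 g.
Product at 56.6% available Cl: 9982 / 0.566 = 17,640 g.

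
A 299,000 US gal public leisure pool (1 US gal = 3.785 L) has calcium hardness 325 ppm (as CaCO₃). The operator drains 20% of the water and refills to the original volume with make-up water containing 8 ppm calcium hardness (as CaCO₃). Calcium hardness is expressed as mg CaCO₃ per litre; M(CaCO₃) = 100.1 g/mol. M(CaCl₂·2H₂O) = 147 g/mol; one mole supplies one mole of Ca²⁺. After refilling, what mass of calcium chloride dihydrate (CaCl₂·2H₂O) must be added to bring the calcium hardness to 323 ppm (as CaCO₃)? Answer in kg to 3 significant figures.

Volume: 299,000 US gal × 3.785 L/gal = 1,131,715 L.
After draining 20% and refilling: 325 × 0.80 + 8 × 0.20 = 261.6 ppm.
Deficit to target: 323 − 261.6 = 61.4 mg/L.
As CaCO₃: 61.4 mg/L × 1,131,715 L = 69,490 g; ÷ 100.1 = 694.2 mol Ca²⁺.
Mass: 694.2 × 147 = 102,000 g.

102 kg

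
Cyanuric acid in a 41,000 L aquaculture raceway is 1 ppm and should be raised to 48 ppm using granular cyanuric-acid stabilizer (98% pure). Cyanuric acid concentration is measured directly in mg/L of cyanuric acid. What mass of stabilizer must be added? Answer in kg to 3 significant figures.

1.97 kg

CYA to add: (48 − 1) = 47 mg/L × 41,000 L = 1927 g cyanuric acid.
At 98% purity: 1927 / 0.98 = 1966 g product.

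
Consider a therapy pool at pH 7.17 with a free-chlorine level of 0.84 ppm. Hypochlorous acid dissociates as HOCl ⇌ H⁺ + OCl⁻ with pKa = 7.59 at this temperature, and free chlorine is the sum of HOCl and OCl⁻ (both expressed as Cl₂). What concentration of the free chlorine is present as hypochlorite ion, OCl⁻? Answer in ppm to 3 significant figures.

[OCl⁻]/[HOCl] = 10^(pH − pKa) = 10^(7.17 − 7.59) = 10^-0.42 = 0.3802.
Fraction as HOCl = 1 / (1 + 0.3802) = 0.7245.
OCl⁻ = (1 − 0.7245) × 0.84 ppm = 0.2314 ppm.

0.231 ppm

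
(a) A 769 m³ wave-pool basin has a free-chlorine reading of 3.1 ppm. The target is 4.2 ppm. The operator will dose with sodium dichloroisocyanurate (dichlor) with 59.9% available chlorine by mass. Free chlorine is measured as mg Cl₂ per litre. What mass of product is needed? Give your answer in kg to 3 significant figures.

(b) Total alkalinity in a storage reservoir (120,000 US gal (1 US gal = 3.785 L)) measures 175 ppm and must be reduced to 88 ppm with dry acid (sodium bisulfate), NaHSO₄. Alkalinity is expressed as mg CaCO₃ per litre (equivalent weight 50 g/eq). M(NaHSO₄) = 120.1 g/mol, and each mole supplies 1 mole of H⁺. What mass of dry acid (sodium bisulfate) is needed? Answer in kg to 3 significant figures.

(a) Volume: 769 m³ = 769,000 L.
(a) Chlorine deficit: 4.2 − 3.1 = 1.1 ppm = 1.1 mg/L as Cl₂.
(a) Cl₂ equivalent needed: 1.1 mg/L × 769,000 L = 845,900 mg = 845.9 g.
(a) Product at 59.9% available chlorine: 845.9 / 0.599 = 1412 g.

(b) Volume: 120,000 US gal × 3.785 L/gal = 454,200 L.
(b) Alkalinity to neutralize: (175 − 88) = 87 mg/L as CaCO₃ × 454,200 L = 39,520 g as CaCO₃.
(b) Equivalents of H⁺ required: 39,520 ÷ 50 g/eq = 790.3 eq = 790.3 mol NaHSO₄.
(b) Mass of NaHSO₄: 790.3 × 120.1 = 94,920 g.

(a) 1.41 kg; (b) 94.9 kg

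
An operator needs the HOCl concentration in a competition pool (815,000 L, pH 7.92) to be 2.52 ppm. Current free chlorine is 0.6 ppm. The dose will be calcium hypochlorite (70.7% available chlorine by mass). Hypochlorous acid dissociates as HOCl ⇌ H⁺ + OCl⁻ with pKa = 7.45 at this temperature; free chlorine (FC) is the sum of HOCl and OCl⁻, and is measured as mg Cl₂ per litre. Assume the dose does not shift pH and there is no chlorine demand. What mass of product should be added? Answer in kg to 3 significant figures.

10.8 kg

[OCl⁻]/[HOCl] = 10^(pH − pKa) = 10^(7.92 − 7.45) = 2.951; fraction as HOCl = 1/(1 + 2.951) = 0.2531.
Free chlorine required for 2.52 ppm HOCl: 2.52 / 0.2531 = 9.957 ppm.
FC to add: 9.957 − 0.6 = 9.357 mg/L as Cl₂.
Cl₂ equivalent: 9.357 mg/L × 815,000 L = 7626 g.
Product at 70.7% available Cl: 7626 / 0.707 = 10,790 g.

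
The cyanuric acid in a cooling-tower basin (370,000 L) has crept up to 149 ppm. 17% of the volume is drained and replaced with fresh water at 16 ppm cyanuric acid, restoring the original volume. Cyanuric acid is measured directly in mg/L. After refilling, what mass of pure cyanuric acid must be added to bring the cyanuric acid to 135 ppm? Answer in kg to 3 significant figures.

After draining 17% and refilling: 149 × 0.83 + 16 × 0.17 = 126.39 ppm.
Deficit to target: 135 − 126.39 = 8.61 mg/L.
Mass: 8.61 mg/L × 370,000 L = 3186 g cyanuric acid.

3.19 kg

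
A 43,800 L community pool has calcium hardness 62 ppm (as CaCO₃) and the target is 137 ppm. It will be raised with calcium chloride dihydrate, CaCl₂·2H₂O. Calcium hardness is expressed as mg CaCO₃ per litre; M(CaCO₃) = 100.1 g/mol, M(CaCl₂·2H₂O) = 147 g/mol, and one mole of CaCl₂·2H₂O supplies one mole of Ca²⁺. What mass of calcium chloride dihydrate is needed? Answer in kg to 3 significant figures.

4.82 kg

Hardness to add: (137 − 62) = 75 mg/L as CaCO₃ × 43,800 L = 3285 g as CaCO₃.
Moles of Ca²⁺ (1 mol Ca²⁺ ≡ 1 mol CaCO₃): 3285 / 100.1 g/mol = 32.82 mol.
Mass of CaCl₂·2H₂O: 32.82 × 147 = 4824 g.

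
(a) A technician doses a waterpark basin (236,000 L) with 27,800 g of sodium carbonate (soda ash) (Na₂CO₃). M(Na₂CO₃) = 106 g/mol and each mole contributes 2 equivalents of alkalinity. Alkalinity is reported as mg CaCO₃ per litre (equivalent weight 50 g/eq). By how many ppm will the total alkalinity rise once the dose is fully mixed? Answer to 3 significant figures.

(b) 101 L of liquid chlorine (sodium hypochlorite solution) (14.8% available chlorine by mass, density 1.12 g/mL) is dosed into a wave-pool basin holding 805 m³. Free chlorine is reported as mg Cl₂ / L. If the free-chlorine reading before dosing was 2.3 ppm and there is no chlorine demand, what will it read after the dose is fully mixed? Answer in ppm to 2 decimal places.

(a) 111 ppm; (b) 23.10 ppm

(a) Moles of Na₂CO₃: 27,800 g ÷ 106 g/mol = 262.3 mol → 524.5 eq of alkalinity.
(a) As CaCO₃: 524.5 eq × 50 g/eq = 26,230 g.
(a) Rise: 26,230 g / 236,000 L × 1000 = 111.1 mg/L.

(b) Volume: 805 m³ = 805,000 L.
(b) Mass of solution: 101 L × 1000 mL/L × 1.12 g/mL = 113,100 g.
(b) Available chlorine delivered: 113,100 g × 0.148 = 16,740 g as Cl₂.
(b) Concentration rise: 16,740 g / 805,000 L = 20.8 mg/L = 20.80 ppm.
(b) Final FC: 2.3 + 20.80 = 23.10 ppm.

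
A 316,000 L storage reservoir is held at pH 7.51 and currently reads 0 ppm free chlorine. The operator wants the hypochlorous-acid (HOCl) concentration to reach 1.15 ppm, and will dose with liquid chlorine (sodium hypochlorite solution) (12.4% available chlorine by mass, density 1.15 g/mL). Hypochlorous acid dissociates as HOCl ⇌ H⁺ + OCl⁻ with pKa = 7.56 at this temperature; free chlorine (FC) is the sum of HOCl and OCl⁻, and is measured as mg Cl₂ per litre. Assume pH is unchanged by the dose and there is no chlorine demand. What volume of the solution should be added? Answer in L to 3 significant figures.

4.82 L

[OCl⁻]/[HOCl] = 10^(pH − pKa) = 10^(7.51 − 7.56) = 0.8913; fraction as HOCl = 1/(1 + 0.8913) = 0.5288.
Free chlorine required for 1.15 ppm HOCl: 1.15 / 0.5288 = 2.175 ppm.
FC to add: 2.175 − 0 = 2.175 mg/L as Cl₂.
Cl₂ equivalent: 2.175 mg/L × 316,000 L = 687.3 g.
Product at 12.4% available Cl: 687.3 / 0.124 = 5543 g.
Volume: 5543 g ÷ 1.15 g/mL = 4820 mL.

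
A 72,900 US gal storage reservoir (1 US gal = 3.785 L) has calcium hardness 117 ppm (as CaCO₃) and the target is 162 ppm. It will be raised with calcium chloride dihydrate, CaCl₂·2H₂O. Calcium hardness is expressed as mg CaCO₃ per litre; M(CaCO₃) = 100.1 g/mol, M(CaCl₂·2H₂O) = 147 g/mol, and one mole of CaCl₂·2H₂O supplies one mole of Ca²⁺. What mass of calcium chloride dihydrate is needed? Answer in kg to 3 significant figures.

18.2 kg

Volume: 72,900 US gal × 3.785 L/gal = 275,926 L.
Hardness to add: (162 − 117) = 45 mg/L as CaCO₃ × 275,926 L = 12,420 g as CaCO₃.
Moles of Ca²⁺ (1 mol Ca²⁺ ≡ 1 mol CaCO₃): 12,420 / 100.1 g/mol = 124 mol.
Mass of CaCl₂·2H₂O: 124 × 147 = 18,230 g.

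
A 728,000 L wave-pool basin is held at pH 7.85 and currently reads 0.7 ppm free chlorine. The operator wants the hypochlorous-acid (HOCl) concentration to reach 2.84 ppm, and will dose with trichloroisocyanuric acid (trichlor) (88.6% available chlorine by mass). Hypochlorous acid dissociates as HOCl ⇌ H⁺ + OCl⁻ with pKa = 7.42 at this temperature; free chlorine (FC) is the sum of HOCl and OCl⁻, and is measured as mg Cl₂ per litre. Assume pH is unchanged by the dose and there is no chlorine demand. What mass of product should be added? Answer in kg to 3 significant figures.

[OCl⁻]/[HOCl] = 10^(pH − pKa) = 10^(7.85 − 7.42) = 2.692; fraction as HOCl = 1/(1 + 2.692) = 0.2709.
Free chlorine required for 2.84 ppm HOCl: 2.84 / 0.2709 = 10.48 ppm.
FC to add: 10.48 − 0.7 = 9.784 mg/L as Cl₂.
Cl₂ equivalent: 9.784 mg/L × 728,000 L = 7123 g.
Product at 88.6% available Cl: 7123 / 0.886 = 8039 g.

8.04 kg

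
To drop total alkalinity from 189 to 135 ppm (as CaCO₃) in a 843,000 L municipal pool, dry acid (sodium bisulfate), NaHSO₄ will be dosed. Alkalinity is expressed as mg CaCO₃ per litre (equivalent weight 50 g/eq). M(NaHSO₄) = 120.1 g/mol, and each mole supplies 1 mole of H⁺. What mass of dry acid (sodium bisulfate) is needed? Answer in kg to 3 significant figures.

109 kg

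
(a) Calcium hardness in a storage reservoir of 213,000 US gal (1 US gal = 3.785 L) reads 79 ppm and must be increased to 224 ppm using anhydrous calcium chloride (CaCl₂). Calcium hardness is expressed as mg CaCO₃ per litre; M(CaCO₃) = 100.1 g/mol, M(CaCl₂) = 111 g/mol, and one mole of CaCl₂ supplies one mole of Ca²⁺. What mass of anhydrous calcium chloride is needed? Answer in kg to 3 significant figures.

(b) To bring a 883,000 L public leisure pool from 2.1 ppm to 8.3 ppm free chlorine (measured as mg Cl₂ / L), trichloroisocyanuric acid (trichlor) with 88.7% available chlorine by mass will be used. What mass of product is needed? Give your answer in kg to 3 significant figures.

(a) Volume: 213,000 US gal × 3.785 L/gal = 806,205 L.
(a) Hardness to add: (224 − 79) = 145 mg/L as CaCO₃ × 806,205 L = 116,900 g as CaCO₃.
(a) Moles of Ca²⁺ (1 mol Ca²⁺ ≡ 1 mol CaCO₃): 116,900 / 100.1 g/mol = 1168 mol.
(a) Mass of CaCl₂: 1168 × 111 = 129,600 g.

(b) Chlorine deficit: 8.3 − 2.1 = 6.2 ppm = 6.2 mg/L as Cl₂.
(b) Cl₂ equivalent needed: 6.2 mg/L × 883,000 L = 5,475,000 mg = 5475 g.
(b) Product at 88.7% available chlorine: 5475 / 0.887 = 6172 g.

(a) 130 kg; (b) 6.17 kg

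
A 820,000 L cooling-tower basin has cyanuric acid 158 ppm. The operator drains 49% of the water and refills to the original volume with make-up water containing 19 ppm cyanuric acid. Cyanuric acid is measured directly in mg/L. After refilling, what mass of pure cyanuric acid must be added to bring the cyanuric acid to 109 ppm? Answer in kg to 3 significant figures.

After draining 49% and refilling: 158 × 0.51 + 19 × 0.49 = 89.89 ppm.
Deficit to target: 109 − 89.89 = 19.11 mg/L.
Mass: 19.11 mg/L × 820,000 L = 15,670 g cyanuric acid.

15.7 kg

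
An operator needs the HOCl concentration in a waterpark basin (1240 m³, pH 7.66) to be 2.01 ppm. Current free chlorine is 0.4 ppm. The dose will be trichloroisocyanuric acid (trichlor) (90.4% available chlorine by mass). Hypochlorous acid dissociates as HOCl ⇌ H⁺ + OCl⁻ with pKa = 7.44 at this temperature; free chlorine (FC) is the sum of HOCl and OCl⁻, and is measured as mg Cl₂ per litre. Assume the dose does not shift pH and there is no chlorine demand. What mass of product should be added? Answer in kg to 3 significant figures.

6.78 kg

Volume: 1240 m³ = 1,240,000 L.
[OCl⁻]/[HOCl] = 10^(pH − pKa) = 10^(7.66 − 7.44) = 1.66; fraction as HOCl = 1/(1 + 1.66) = 0.376.
Free chlorine required for 2.01 ppm HOCl: 2.01 / 0.376 = 5.346 ppm.
FC to add: 5.346 − 0.4 = 4.946 mg/L as Cl₂.
Cl₂ equivalent: 4.946 mg/L × 1,240,000 L = 6133 g.
Product at 90.4% available Cl: 6133 / 0.904 = 6784 g.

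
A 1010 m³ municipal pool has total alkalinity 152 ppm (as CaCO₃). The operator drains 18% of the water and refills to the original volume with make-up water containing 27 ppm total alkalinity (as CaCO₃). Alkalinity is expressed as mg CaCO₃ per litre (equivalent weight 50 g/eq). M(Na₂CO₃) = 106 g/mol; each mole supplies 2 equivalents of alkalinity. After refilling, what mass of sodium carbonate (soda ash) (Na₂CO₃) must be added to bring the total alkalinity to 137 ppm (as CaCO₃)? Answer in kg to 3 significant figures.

Volume: 1010 m³ = 1,010,000 L.
After draining 18% and refilling: 152 × 0.82 + 27 × 0.18 = 129.5 ppm.
Deficit to target: 137 − 129.5 = 7.5 mg/L.
As CaCO₃: 7.5 mg/L × 1,010,000 L = 7575 g; ÷ 50 g/eq ÷ 2 = 75.75 mol Na₂CO₃.
Mass: 75.75 × 106 = 8030 g.

8.03 kg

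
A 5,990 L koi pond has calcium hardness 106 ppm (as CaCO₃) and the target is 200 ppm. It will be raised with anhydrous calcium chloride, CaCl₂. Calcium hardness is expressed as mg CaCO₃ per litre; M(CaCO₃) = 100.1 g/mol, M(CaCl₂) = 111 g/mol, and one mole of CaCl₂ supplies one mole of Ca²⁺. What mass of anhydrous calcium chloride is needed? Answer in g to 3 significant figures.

624 g

Hardness to add: (200 − 106) = 94 mg/L as CaCO₃ × 5,990 L = 563.1 g as CaCO₃.
Moles of Ca²⁺ (1 mol Ca²⁺ ≡ 1 mol CaCO₃): 563.1 / 100.1 g/mol = 5.625 mol.
Mass of CaCl₂: 5.625 × 111 = 624.4 g.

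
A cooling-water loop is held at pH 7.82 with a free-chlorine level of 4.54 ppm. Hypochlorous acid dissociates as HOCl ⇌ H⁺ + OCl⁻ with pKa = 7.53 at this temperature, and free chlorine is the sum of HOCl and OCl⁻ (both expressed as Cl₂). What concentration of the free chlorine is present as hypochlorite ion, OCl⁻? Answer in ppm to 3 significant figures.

[OCl⁻]/[HOCl] = 10^(pH − pKa) = 10^(7.82 − 7.53) = 10^0.29 = 1.95.
Fraction as HOCl = 1 / (1 + 1.95) = 0.339.
OCl⁻ = (1 − 0.339) × 4.54 ppm = 3.001 ppm.

3.00 ppm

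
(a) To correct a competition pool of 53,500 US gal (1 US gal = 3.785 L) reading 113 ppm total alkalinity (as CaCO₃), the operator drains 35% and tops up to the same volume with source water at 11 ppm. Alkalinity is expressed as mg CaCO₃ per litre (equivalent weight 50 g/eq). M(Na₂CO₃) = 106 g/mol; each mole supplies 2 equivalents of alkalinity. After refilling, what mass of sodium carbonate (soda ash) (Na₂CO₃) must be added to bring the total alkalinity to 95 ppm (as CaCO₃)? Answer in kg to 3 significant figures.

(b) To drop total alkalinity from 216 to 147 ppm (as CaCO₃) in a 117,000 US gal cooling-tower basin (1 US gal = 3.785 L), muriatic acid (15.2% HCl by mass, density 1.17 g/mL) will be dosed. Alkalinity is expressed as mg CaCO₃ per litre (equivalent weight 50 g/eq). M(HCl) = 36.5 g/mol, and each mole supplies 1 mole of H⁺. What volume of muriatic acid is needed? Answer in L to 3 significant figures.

(a) Volume: 53,500 US gal × 3.785 L/gal = 202,498 L.
(a) After draining 35% and refilling: 113 × 0.65 + 11 × 0.35 = 77.3 ppm.
(a) Deficit to target: 95 − 77.3 = 17.7 mg/L.
(a) As CaCO₃: 17.7 mg/L × 202,498 L = 3584 g; ÷ 50 g/eq ÷ 2 = 35.84 mol Na₂CO₃.
(a) Mass: 35.84 × 106 = 3799 g.

(b) Volume: 117,000 US gal × 3.785 L/gal = 442,845 L.
(b) Alkalinity to neutralize: (216 − 147) = 69 mg/L as CaCO₃ × 442,845 L = 30,560 g as CaCO₃.
(b) Equivalents of H⁺ required: 30,560 ÷ 50 g/eq = 611.1 eq = 611.1 mol HCl.
(b) Mass of HCl: 611.1 × 36.5 = 22,310 g.
(b) Mass of 15.2% solution: 22,310 / 0.152 = 146,800 g.
(b) Volume: 146,800 g ÷ 1.17 g/mL = 125,400 mL.

(a) 3.80 kg; (b) 125 L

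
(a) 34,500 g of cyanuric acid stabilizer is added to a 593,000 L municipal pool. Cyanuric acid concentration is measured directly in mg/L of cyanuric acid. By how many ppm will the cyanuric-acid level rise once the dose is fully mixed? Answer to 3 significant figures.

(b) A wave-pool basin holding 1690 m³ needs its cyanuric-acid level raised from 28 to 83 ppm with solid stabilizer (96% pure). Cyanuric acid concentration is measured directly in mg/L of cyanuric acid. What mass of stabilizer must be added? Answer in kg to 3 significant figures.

(a) 58.2 ppm; (b) 96.8 kg

(a) Rise: 34,500 g / 593,000 L × 1000 = 58.18 mg/L.

(b) Volume: 1690 m³ = 1,690,000 L.
(b) CYA to add: (83 − 28) = 55 mg/L × 1,690,000 L = 92,950 g cyanuric acid.
(b) At 96% purity: 92,950 / 0.96 = 96,820 g product.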